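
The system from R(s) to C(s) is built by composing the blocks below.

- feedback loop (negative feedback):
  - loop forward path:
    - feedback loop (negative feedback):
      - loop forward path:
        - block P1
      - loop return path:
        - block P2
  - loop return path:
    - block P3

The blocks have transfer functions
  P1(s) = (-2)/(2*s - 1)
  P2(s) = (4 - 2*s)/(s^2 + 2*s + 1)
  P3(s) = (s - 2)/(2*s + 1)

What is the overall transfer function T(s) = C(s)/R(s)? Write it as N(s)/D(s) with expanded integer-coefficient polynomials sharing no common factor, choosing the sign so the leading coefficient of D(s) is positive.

Step 1: feedback reduction of P1, P2: (-2*s^2 - 4*s - 2)/(2*s^3 + 3*s^2 + 4*s - 9)
Step 2: reduce the feedback loop with forward [P1/(1+P1*P2)] and return P3, giving the overall T(s)

Therefore the answer is (-4*s^3 - 10*s^2 - 8*s - 2)/(4*s^4 + 6*s^3 + 11*s^2 - 8*s - 5).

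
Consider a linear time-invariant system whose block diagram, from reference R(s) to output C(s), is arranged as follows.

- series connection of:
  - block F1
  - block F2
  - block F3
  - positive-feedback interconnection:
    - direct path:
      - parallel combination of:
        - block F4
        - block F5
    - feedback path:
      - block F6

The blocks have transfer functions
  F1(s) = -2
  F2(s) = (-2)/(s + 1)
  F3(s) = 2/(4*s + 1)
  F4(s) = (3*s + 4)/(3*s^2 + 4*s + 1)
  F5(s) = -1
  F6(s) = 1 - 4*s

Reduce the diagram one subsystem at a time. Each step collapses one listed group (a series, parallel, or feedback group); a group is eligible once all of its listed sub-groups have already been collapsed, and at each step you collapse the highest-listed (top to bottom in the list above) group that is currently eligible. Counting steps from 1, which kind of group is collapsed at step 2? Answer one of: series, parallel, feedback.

Reducing step by step:

Step 1. combine F4, F5 in parallel
Step 2. collapse the loop ((F4+F5) forward, F6 return)
Step 3. series reduction of F1, F2, F3, [(F4+F5)/(1-(F4+F5)*F6)]
Step 2 collapses a feedback group.

Answer: feedback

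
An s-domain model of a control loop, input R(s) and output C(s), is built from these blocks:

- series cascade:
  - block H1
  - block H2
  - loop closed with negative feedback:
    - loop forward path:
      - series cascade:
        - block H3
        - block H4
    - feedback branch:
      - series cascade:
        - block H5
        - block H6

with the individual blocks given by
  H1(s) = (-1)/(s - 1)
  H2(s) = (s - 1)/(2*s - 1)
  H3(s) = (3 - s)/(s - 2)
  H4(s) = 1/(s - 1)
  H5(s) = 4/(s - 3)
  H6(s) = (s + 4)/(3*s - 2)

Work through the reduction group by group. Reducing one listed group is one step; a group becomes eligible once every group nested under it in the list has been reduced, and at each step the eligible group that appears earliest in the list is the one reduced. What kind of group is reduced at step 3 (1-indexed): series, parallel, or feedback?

Step 1. cascade H3, H4
Step 2. cascade H5, H6
Step 3. collapse the loop ((H3*H4) forward, (H5*H6) return)
Step 4. cascade H1, H2, [(H3*H4)/(1+(H3*H4)*(H5*H6))]
Step 3: feedback.

Therefore the answer is feedback.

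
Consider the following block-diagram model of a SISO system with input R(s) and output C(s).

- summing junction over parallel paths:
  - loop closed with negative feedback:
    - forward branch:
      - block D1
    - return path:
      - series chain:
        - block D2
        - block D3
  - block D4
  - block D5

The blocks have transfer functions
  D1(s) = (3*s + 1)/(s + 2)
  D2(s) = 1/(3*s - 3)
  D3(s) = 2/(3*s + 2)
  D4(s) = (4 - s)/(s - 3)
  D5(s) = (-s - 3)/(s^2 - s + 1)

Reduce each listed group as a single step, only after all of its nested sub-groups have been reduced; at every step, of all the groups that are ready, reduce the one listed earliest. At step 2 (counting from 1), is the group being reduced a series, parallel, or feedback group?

The answer is feedback.

Reasoning:
[1] combine D2, D3 in series
[2] apply the feedback formula to D1, (D2*D3)
[3] combine [D1/(1+D1*(D2*D3))], D4, D5 in parallel
At step 2 the group reduced is feedback.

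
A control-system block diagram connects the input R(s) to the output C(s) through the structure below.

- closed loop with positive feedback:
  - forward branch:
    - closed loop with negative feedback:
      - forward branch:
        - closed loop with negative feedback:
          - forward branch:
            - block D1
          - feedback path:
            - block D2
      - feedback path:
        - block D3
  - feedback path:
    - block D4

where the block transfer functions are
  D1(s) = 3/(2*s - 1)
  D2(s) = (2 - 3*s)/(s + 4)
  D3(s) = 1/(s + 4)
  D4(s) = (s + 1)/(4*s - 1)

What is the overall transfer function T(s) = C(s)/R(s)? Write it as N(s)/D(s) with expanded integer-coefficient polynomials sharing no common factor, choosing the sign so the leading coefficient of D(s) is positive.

Step 1: reduce the feedback loop with forward D1 and return D2; result (3*s + 12)/(2*s^2 - 2*s + 2)
Step 2: close the feedback loop around [D1/(1+D1*D2)], D3; result (3*s + 12)/(2*s^2 - 2*s + 5)
Step 3: close the feedback loop around [[D1/(1+D1*D2)]/(1+[D1/(1+D1*D2)]*D3)], D4: this yields T(s), and no further normalization is needed

Final answer: (12*s^2 + 45*s - 12)/(8*s^3 - 13*s^2 + 7*s - 17)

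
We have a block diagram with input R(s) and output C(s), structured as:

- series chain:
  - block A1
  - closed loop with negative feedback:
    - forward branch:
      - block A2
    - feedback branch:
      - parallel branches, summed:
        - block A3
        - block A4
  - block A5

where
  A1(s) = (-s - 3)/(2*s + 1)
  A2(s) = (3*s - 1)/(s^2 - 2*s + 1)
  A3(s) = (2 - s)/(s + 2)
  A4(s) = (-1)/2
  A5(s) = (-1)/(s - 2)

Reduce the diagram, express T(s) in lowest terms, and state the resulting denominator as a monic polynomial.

[1] reduce the parallel group A3, A4, giving (2 - 3*s)/(2*s + 4)
[2] collapse the loop (A2 forward, (A3+A4) return), giving (6*s^2 + 10*s - 4)/(2*s^3 - 9*s^2 + 3*s + 2)
[3] multiply A1, [A2/(1+A2*(A3+A4))], A5 (series), giving (6*s^3 + 28*s^2 + 26*s - 12)/(4*s^5 - 24*s^4 + 29*s^3 + 13*s^2 - 12*s - 4)
The result of step 3 is T(s) in lowest terms. Its denominator has leading coefficient 4; dividing the denominator through by 4 makes it monic.

Hence the answer: s^5 - 6*s^4 + 29*s^3/4 + 13*s^2/4 - 3*s - 1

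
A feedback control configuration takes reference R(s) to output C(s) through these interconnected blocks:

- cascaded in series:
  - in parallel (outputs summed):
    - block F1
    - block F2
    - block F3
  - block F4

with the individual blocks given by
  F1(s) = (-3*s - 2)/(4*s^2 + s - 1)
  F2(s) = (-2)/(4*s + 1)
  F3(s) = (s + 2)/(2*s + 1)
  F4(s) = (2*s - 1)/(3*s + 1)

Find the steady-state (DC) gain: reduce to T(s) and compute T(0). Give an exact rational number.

1. add F1, F2, F3 (parallel) -> (16*s^4 - 33*s^2 - 20*s - 2)/(32*s^4 + 32*s^3 + 2*s^2 - 5*s - 1)
2. combine (F1+F2+F3), F4 in series -> (32*s^5 - 16*s^4 - 66*s^3 - 7*s^2 + 16*s + 2)/(96*s^5 + 128*s^4 + 38*s^3 - 13*s^2 - 8*s - 1)
That last expression is T(s); at s = 0 only the constant terms survive, so T(0) = 2/(-1) = -2.

Final answer: -2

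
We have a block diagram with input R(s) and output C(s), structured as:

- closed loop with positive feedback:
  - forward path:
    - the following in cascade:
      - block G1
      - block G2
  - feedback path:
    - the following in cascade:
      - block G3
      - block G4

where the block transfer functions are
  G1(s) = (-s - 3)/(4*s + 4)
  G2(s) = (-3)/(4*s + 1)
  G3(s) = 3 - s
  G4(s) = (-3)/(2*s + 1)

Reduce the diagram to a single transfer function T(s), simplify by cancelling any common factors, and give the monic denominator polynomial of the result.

The answer is s^3 + 47*s^2/32 + 7*s/8 + 85/32.

Reasoning:
(1) combine G1, G2 in series, giving (3*s + 9)/(16*s^2 + 20*s + 4)
(2) reduce the series chain G3, G4, giving (3*s - 9)/(2*s + 1)
(3) feedback reduction of (G1*G2), (G3*G4), giving (6*s^2 + 21*s + 9)/(32*s^3 + 47*s^2 + 28*s + 85)
That last expression is T(s), already simplified. Scaling its denominator by 1/32 (the reciprocal of the leading coefficient) yields the monic denominator.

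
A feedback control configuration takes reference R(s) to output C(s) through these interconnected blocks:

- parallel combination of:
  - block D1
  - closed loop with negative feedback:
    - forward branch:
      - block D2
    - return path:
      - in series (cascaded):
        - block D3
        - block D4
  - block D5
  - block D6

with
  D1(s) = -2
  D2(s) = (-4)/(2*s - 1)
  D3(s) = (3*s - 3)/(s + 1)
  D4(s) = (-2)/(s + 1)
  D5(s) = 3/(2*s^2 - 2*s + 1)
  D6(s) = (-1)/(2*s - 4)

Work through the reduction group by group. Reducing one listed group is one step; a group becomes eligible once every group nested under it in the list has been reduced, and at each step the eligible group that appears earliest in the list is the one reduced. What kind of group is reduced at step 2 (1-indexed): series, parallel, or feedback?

Step 1. multiply D3, D4 (series)
Step 2. feedback reduction of D2, (D3*D4)
Step 3. parallel reduction of D1, [D2/(1+D2*(D3*D4))], D5, D6
The group at step 2 is a feedback group.

Answer: feedback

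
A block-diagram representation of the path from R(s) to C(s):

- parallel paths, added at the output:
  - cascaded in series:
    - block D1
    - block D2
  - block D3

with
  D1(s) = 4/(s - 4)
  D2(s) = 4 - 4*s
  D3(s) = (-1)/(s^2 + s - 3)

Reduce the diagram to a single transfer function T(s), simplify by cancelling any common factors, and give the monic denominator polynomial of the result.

The answer is s^3 - 3*s^2 - 7*s + 12.

Reasoning:
1. combine D1, D2 in series: (16 - 16*s)/(s - 4)
2. combine (D1*D2), D3 in parallel: (-16*s^3 + 63*s - 44)/(s^3 - 3*s^2 - 7*s + 12)
T(s) is the step-2 result (common factors already cancelled). Leading coefficient of the denominator: 1, so no rescaling is needed.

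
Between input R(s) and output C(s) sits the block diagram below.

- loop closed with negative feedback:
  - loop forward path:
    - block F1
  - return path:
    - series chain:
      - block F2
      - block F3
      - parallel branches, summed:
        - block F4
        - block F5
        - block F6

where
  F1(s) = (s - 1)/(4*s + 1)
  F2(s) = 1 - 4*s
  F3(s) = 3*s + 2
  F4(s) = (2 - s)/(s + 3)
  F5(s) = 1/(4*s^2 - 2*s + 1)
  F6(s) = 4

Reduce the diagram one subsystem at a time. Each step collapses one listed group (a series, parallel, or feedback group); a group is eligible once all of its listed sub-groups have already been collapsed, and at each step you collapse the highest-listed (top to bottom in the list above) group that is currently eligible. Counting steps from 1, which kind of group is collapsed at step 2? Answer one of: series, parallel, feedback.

(1) parallel reduction of F4, F5, F6
(2) multiply F2, F3, (F4+F5+F6) (series)
(3) collapse the loop (F1 forward, (F2*F3*(F4+F5+F6)) return)
Step 2 collapses a series group.

Therefore the answer is series.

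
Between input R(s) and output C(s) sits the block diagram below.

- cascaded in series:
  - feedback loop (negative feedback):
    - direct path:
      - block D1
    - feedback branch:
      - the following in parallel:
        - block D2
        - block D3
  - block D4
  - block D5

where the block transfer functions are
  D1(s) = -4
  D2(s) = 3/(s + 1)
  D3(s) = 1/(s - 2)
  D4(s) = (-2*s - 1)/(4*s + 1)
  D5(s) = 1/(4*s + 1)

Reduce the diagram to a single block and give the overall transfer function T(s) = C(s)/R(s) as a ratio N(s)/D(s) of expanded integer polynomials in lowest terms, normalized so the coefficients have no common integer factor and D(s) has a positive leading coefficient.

The answer is (8*s^3 - 4*s^2 - 20*s - 8)/(16*s^4 - 264*s^3 + 153*s^2 + 127*s + 18).

Reasoning:
Step 1 - combine D2, D3 in parallel, giving (4*s - 5)/(s^2 - s - 2)
Step 2 - feedback reduction of D1, (D2+D3), giving (-4*s^2 + 4*s + 8)/(s^2 - 17*s + 18)
Step 3 - reduce the series chain [D1/(1+D1*(D2+D3))], D4, D5 - this is the overall T(s), already in the required normalized form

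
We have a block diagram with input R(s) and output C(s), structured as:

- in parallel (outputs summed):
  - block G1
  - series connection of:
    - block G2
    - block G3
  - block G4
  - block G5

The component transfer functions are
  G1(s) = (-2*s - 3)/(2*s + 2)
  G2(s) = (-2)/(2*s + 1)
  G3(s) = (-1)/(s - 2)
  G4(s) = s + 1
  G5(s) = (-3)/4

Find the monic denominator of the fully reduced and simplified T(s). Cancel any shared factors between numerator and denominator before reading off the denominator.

The answer is s^3 - s^2/2 - 5*s/2 - 1.

Reasoning:
1. multiply G2, G3 (series): 2/(2*s^2 - 3*s - 2)
2. add G1, (G2*G3), G4, G5 (parallel): (8*s^4 - 10*s^3 - 21*s^2 + 21*s + 18)/(8*s^3 - 4*s^2 - 20*s - 8)
T(s) is the step-2 result (common factors already cancelled). Leading coefficient of the denominator: 8. Divide through by 8 for the monic polynomial.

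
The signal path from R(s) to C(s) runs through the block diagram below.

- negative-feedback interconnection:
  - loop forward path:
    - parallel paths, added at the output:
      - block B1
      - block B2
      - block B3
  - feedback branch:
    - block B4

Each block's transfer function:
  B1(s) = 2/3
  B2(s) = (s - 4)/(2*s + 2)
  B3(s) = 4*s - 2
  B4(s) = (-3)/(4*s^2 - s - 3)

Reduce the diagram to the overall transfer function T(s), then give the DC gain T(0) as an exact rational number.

Step 1 - reduce the parallel group B1, B2, B3, giving (24*s^2 + 19*s - 20)/(6*s + 6)
Step 2 - close the feedback loop around (B1+B2+B3), B4, giving (96*s^4 + 52*s^3 - 171*s^2 - 37*s + 60)/(24*s^3 - 54*s^2 - 81*s + 42)
The step-2 result is T(s). Setting s = 0: T(0) = 60/42 = 10/7.

Answer: 10/7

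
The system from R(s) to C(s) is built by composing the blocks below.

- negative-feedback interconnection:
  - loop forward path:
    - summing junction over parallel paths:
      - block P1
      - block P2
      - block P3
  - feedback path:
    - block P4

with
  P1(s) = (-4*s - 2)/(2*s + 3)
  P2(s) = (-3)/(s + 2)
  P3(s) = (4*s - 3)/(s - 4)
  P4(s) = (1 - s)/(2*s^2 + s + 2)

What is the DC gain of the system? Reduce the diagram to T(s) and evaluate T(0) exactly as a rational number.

Answer: -34/7

Working:
Step 1 - combine P1, P2, P3 in parallel gives (4*s^3 + 22*s^2 + 54*s + 34)/(2*s^3 - s^2 - 22*s - 24)
Step 2 - apply the feedback formula to (P1+P2+P3), P4 gives (8*s^5 + 48*s^4 + 138*s^3 + 166*s^2 + 142*s + 68)/(4*s^5 - 4*s^4 - 59*s^3 - 104*s^2 - 48*s - 14)
Evaluating the step-2 result (the overall T(s)) at s = 0 gives T(0) = 68/(-14) = -34/7.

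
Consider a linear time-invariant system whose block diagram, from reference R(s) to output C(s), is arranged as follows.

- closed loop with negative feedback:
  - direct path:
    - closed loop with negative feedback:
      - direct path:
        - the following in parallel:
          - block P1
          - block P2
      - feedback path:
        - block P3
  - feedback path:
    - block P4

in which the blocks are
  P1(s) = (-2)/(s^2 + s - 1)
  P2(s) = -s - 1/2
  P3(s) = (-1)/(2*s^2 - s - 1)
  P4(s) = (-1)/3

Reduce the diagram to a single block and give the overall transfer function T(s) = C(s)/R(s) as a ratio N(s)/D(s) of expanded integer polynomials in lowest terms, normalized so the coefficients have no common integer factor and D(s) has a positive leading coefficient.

First reduce the diagram to T(s).

1. sum the parallel branches P1, P2 gives (-2*s^3 - 3*s^2 + s - 3)/(2*s^2 + 2*s - 2)
2. collapse the loop ((P1+P2) forward, P3 return) gives (-4*s^5 - 4*s^4 + 7*s^3 - 4*s^2 + 2*s + 3)/(4*s^4 + 4*s^3 - 5*s^2 - s + 5)
3. feedback reduction of [(P1+P2)/(1+(P1+P2)*P3)], P4; the result is T(s) itself (integer coefficients, no common factor, positive leading denominator coefficient)

Answer: (-12*s^5 - 12*s^4 + 21*s^3 - 12*s^2 + 6*s + 9)/(4*s^5 + 16*s^4 + 5*s^3 - 11*s^2 - 5*s + 12)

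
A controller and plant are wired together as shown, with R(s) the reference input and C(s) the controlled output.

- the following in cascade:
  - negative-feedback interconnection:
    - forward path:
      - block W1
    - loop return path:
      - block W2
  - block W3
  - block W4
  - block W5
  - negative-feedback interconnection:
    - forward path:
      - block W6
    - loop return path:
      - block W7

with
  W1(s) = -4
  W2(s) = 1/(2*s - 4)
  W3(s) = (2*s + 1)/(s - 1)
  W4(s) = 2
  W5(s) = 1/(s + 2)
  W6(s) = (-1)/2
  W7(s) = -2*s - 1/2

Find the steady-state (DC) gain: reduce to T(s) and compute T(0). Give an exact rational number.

Answer: -4/5

Working:
(1) collapse the loop (W1 forward, W2 return) gives (8 - 4*s)/(s - 4)
(2) feedback reduction of W6, W7 gives (-2)/(4*s + 5)
(3) cascade [W1/(1+W1*W2)], W3, W4, W5, [W6/(1+W6*W7)] gives (32*s^2 - 48*s - 32)/(4*s^4 - 7*s^3 - 39*s^2 + 2*s + 40)
The step-3 result is T(s). Setting s = 0: T(0) = -32/40 = -4/5.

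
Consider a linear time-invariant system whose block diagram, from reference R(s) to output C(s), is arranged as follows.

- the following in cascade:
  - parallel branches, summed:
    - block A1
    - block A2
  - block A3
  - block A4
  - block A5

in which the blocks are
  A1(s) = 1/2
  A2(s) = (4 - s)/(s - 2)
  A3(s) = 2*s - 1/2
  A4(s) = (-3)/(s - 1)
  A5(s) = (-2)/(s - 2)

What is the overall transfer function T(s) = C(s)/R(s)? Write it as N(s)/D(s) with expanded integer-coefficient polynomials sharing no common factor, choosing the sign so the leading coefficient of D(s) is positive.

1. combine A1, A2 in parallel; result (6 - s)/(2*s - 4)
2. combine (A1+A2), A3, A4, A5 in series - this is the overall T(s), already in the required normalized form

Hence the answer: (-12*s^2 + 75*s - 18)/(2*s^3 - 10*s^2 + 16*s - 8)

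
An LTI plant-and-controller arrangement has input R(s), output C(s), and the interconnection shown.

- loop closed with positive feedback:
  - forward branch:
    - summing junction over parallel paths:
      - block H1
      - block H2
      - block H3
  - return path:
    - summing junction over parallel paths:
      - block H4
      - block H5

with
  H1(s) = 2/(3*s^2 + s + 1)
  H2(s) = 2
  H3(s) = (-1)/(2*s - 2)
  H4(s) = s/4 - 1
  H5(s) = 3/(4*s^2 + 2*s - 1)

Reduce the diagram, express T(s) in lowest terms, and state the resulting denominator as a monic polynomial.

First reduce the diagram to T(s).

Step 1. add H1, H2, H3 (parallel) -> (12*s^3 - 11*s^2 + 3*s - 9)/(6*s^3 - 4*s^2 - 2)
Step 2. add H4, H5 (parallel) -> (4*s^3 - 14*s^2 - 9*s + 16)/(16*s^2 + 8*s - 4)
Step 3. feedback reduction of (H1+H2+H3), (H4+H5) -> (-192*s^5 + 80*s^4 + 88*s^3 + 76*s^2 + 84*s - 36)/(48*s^6 - 308*s^5 + 74*s^4 + 269*s^3 - 61*s^2 + 145*s - 152)
The result of step 3 is T(s) in lowest terms. Its denominator has leading coefficient 48; dividing the denominator through by 48 makes it monic.

Answer: s^6 - 77*s^5/12 + 37*s^4/24 + 269*s^3/48 - 61*s^2/48 + 145*s/48 - 19/6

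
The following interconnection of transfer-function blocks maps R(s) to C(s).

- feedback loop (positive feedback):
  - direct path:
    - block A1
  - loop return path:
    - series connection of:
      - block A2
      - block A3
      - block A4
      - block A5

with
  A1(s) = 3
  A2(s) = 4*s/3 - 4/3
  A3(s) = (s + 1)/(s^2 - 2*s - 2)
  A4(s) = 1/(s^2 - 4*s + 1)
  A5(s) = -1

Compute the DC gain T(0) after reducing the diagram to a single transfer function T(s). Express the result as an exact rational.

1. reduce the series chain A2, A3, A4, A5, giving (4 - 4*s^2)/(3*s^4 - 18*s^3 + 21*s^2 + 18*s - 6)
2. collapse the loop (A1 forward, (A2*A3*A4*A5) return), giving (3*s^4 - 18*s^3 + 21*s^2 + 18*s - 6)/(s^4 - 6*s^3 + 11*s^2 + 6*s - 6)
That last expression is T(s); at s = 0 only the constant terms survive, so T(0) = -6/(-6) = 1.

Final answer: 1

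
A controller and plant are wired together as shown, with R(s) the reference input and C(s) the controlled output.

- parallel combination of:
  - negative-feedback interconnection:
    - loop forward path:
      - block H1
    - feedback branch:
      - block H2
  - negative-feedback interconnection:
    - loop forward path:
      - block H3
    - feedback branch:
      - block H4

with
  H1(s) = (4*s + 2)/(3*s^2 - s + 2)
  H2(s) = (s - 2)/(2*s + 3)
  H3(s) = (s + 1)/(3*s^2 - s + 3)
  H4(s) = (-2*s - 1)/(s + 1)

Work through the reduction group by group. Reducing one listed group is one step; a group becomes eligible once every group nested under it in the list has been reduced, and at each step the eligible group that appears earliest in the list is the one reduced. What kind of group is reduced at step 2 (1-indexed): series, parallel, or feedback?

Step 1: feedback reduction of H1, H2
Step 2: collapse the loop (H3 forward, H4 return)
Step 3: reduce the parallel group [H1/(1+H1*H2)], [H3/(1+H3*H4)]
The group at step 2 is a feedback group.

Final answer: feedback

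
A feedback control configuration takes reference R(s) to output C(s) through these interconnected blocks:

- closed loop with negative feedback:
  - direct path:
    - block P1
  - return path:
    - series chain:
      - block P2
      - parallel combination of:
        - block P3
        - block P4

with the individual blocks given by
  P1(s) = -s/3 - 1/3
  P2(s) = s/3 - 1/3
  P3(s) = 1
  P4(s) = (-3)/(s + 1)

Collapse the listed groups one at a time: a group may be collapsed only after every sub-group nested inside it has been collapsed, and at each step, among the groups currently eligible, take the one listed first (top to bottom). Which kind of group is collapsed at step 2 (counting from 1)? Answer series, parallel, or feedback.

Reducing step by step:

Step 1. reduce the parallel group P3, P4
Step 2. series reduction of P2, (P3+P4)
Step 3. reduce the feedback loop with forward P1 and return (P2*(P3+P4))
So the answer for step 2 is series.

Answer: series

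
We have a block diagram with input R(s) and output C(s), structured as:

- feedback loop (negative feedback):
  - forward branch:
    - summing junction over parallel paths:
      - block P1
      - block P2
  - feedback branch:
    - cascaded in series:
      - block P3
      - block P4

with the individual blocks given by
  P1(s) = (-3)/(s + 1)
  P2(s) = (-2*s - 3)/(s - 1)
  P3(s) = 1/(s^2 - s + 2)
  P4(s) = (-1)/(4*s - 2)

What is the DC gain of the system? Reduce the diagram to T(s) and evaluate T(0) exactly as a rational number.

1. parallel reduction of P1, P2; result (-2*s^2 - 8*s)/(s^2 - 1)
2. series reduction of P3, P4; result (-1)/(4*s^3 - 6*s^2 + 10*s - 4)
3. apply the feedback formula to (P1+P2), (P3*P4); result (-4*s^5 - 10*s^4 + 14*s^3 - 36*s^2 + 16*s)/(2*s^5 - 3*s^4 + 3*s^3 + 2*s^2 - s + 2)
Step 3 gives the overall T(s). Then T(0) = 0/2 = 0.

Answer: 0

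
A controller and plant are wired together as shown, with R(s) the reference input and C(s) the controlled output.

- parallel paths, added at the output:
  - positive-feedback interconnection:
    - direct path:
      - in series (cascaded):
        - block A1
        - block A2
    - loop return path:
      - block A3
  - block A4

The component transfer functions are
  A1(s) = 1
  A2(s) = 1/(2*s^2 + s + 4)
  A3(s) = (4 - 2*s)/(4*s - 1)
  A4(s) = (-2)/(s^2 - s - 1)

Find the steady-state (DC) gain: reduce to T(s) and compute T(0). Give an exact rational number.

First reduce the diagram to T(s).

1. series reduction of A1, A2: 1/(2*s^2 + s + 4)
2. reduce the feedback loop with forward (A1*A2) and return A3: (4*s - 1)/(8*s^3 + 2*s^2 + 17*s - 8)
3. add [(A1*A2)/(1-(A1*A2)*A3)], A4 (parallel): (-12*s^3 - 9*s^2 - 37*s + 17)/(8*s^5 - 6*s^4 + 7*s^3 - 27*s^2 - 9*s + 8)
Evaluating the step-3 result (the overall T(s)) at s = 0 gives T(0) = 17/8.

Answer: 17/8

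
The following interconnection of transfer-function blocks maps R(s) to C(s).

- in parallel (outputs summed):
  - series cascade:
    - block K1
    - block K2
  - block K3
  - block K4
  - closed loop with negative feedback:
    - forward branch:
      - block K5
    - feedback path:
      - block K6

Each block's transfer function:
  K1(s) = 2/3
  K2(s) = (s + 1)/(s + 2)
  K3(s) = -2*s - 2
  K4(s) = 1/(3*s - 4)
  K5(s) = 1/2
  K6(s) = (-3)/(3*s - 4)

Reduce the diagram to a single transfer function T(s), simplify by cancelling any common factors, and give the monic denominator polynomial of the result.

Step 1 - series reduction of K1, K2 = (2*s + 2)/(3*s + 6)
Step 2 - feedback reduction of K5, K6 = (3*s - 4)/(6*s - 11)
Step 3 - add (K1*K2), K3, K4, [K5/(1+K5*K6)] (parallel) = (-108*s^4 + 81*s^3 + 468*s^2 - 227*s - 410)/(54*s^3 - 63*s^2 - 210*s + 264)
Step 3 gives the fully reduced T(s), with no common factor left to cancel. The denominator's leading coefficient is 54, so divide each of its coefficients by 54 to get the monic form.

Answer: s^3 - 7*s^2/6 - 35*s/9 + 44/9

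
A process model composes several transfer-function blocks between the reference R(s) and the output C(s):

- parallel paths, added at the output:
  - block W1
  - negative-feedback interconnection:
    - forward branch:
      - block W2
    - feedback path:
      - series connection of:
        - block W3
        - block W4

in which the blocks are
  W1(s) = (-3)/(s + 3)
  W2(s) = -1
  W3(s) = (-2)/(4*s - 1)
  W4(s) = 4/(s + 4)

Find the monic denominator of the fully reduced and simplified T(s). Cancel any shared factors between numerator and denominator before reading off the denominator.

[1] combine W3, W4 in series: (-8)/(4*s^2 + 15*s - 4)
[2] close the feedback loop around W2, (W3*W4): (-4*s^2 - 15*s + 4)/(4*s^2 + 15*s + 4)
[3] parallel reduction of W1, [W2/(1+W2*(W3*W4))]: (-4*s^3 - 39*s^2 - 86*s)/(4*s^3 + 27*s^2 + 49*s + 12)
T(s) is the step-3 result (common factors already cancelled). Leading coefficient of the denominator: 4. Divide through by 4 for the monic polynomial.

Hence the answer: s^3 + 27*s^2/4 + 49*s/4 + 3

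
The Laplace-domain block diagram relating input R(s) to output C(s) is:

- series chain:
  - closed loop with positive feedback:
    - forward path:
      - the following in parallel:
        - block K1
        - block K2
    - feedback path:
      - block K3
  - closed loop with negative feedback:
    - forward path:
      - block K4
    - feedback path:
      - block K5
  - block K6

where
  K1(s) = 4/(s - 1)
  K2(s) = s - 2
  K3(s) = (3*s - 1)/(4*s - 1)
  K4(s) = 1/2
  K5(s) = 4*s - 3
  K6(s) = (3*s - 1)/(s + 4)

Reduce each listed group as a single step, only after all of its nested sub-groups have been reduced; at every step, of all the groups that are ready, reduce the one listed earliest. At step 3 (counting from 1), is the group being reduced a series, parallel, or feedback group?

Reducing step by step:

(1) parallel reduction of K1, K2
(2) apply the feedback formula to (K1+K2), K3
(3) close the feedback loop around K4, K5
(4) cascade [(K1+K2)/(1-(K1+K2)*K3)], [K4/(1+K4*K5)], K6
So the answer for step 3 is feedback.

Answer: feedback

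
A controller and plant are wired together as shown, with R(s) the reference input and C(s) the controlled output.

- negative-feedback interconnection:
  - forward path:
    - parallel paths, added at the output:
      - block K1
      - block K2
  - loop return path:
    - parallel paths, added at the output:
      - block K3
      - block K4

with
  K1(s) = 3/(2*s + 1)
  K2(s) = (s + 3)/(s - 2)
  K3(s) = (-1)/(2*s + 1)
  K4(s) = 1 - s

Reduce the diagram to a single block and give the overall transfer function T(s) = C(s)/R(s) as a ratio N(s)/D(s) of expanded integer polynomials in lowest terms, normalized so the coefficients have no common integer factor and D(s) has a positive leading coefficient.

The answer is (-4*s^3 - 22*s^2 - 4*s + 3)/(4*s^4 + 14*s^3 - 12*s^2 + 10*s + 2).

Reasoning:
Step 1: sum the parallel branches K1, K2 gives (2*s^2 + 10*s - 3)/(2*s^2 - 3*s - 2)
Step 2: add K3, K4 (parallel) gives (-2*s^2 + s)/(2*s + 1)
Step 3: apply the feedback formula to (K1+K2), (K3+K4), giving the overall T(s)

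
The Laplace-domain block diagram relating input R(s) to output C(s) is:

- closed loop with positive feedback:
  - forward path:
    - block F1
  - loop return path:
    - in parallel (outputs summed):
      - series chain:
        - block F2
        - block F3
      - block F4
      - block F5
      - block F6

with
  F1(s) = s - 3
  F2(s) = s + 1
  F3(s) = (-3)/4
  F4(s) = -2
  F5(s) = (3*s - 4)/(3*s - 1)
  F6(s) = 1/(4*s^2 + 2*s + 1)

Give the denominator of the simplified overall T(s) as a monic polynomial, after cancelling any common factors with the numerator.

The answer is s^5 - s^4/2 - 157*s^3/36 - 19*s^2/4 - 35*s/36 - 31/36.

Reasoning:
1. multiply F2, F3 (series) -> -3*s/4 - 3/4
2. reduce the parallel group (F2*F3), F4, F5, F6 -> (-36*s^4 - 90*s^3 - 65*s^2 - 16*s - 9)/(48*s^3 + 8*s^2 + 4*s - 4)
3. feedback reduction of F1, ((F2*F3)+F4+F5+F6) -> (48*s^4 - 136*s^3 - 20*s^2 - 16*s + 12)/(36*s^5 - 18*s^4 - 157*s^3 - 171*s^2 - 35*s - 31)
That last expression is T(s), already simplified. Scaling its denominator by 1/36 (the reciprocal of the leading coefficient) yields the monic denominator.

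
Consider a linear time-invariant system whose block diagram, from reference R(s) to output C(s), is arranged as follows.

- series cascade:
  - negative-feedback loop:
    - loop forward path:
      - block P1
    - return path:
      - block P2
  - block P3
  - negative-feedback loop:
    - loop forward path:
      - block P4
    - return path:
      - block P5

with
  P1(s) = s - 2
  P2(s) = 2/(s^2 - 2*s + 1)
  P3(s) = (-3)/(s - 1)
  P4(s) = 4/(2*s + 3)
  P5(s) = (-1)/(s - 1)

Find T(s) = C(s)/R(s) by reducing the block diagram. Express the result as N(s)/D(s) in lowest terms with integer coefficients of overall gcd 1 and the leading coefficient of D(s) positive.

(1) reduce the feedback loop with forward P1 and return P2 gives (s^3 - 4*s^2 + 5*s - 2)/(s^2 - 3)
(2) feedback reduction of P4, P5 gives (4*s - 4)/(2*s^2 + s - 7)
(3) combine [P1/(1+P1*P2)], P3, [P4/(1+P4*P5)] in series: this yields T(s), and no further normalization is needed

Hence the answer: (-12*s^3 + 48*s^2 - 60*s + 24)/(2*s^4 + s^3 - 13*s^2 - 3*s + 21)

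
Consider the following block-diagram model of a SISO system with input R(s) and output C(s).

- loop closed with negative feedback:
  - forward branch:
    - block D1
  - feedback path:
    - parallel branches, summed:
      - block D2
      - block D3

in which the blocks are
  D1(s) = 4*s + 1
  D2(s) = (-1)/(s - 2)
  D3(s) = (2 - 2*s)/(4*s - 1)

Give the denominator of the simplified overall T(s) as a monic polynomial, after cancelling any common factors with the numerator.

First reduce the diagram to T(s).

(1) combine D2, D3 in parallel -> (-2*s^2 + 2*s - 3)/(4*s^2 - 9*s + 2)
(2) apply the feedback formula to D1, (D2+D3) -> (-16*s^3 + 32*s^2 + s - 2)/(8*s^3 - 10*s^2 + 19*s + 1)
The result of step 2 is T(s) in lowest terms. Its denominator has leading coefficient 8; dividing the denominator through by 8 makes it monic.

Answer: s^3 - 5*s^2/4 + 19*s/8 + 1/8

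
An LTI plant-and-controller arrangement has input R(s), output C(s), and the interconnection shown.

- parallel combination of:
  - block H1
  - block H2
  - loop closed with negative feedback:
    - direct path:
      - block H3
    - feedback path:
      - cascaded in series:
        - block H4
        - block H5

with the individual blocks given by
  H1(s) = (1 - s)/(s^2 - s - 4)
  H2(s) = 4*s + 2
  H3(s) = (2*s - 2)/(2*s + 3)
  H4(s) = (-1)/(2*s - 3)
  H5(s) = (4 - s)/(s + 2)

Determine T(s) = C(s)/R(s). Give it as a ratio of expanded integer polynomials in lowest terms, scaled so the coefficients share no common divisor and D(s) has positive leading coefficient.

Reducing step by step:

1. multiply H4, H5 (series) gives (s - 4)/(2*s^2 + s - 6)
2. reduce the feedback loop with forward H3 and return (H4*H5) gives (4*s^3 - 2*s^2 - 14*s + 12)/(4*s^3 + 10*s^2 - 19*s - 10)
3. add H1, H2, [H3/(1+H3*(H4*H5))] (parallel), giving the overall T(s)

Answer: (16*s^6 + 36*s^5 - 178*s^4 - 248*s^3 + 345*s^2 + 367*s + 22)/(4*s^5 + 6*s^4 - 45*s^3 - 31*s^2 + 86*s + 40)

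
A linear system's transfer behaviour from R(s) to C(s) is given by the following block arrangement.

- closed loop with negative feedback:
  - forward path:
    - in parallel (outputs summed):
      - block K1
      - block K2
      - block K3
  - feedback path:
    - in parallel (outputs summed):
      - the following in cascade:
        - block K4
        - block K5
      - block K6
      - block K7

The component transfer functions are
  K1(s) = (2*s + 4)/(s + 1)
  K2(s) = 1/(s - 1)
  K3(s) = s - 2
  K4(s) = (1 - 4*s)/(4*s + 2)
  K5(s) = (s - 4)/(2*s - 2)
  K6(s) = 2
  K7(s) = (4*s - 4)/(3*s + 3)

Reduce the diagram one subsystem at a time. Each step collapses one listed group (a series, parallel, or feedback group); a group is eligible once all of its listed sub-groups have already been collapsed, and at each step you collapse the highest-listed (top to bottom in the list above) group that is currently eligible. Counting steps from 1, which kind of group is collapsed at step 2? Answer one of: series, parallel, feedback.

The answer is series.

Reasoning:
Step 1. combine K1, K2, K3 in parallel
Step 2. reduce the series chain K4, K5
Step 3. combine (K4*K5), K6, K7 in parallel
Step 4. feedback reduction of (K1+K2+K3), ((K4*K5)+K6+K7)
Step 2 collapses a series group.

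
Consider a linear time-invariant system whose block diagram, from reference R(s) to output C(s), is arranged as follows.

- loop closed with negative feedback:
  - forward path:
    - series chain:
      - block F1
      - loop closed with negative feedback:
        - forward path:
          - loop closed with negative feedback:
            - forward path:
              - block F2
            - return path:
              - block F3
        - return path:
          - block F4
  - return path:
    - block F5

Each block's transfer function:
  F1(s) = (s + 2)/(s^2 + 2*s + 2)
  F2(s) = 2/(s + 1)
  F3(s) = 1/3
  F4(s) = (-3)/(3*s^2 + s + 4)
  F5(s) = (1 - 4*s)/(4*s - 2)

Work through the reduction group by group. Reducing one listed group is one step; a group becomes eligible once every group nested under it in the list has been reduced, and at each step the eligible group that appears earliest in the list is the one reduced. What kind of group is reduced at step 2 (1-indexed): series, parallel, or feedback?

Answer: feedback

Working:
1. feedback reduction of F2, F3
2. feedback reduction of [F2/(1+F2*F3)], F4
3. combine F1, [[F2/(1+F2*F3)]/(1+[F2/(1+F2*F3)]*F4)] in series
4. collapse the loop ((F1*[[F2/(1+F2*F3)]/(1+[F2/(1+F2*F3)]*F4)]) forward, F5 return)
The group at step 2 is a feedback group.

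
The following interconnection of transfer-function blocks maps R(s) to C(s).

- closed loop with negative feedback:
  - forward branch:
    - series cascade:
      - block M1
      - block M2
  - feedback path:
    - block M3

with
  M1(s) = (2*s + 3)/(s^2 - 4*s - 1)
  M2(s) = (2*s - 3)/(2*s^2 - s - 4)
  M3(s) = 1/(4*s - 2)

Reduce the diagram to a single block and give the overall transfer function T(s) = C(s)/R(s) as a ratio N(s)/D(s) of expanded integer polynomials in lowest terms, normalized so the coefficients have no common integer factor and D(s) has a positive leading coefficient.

1. series reduction of M1, M2 -> (4*s^2 - 9)/(2*s^4 - 9*s^3 - 2*s^2 + 17*s + 4)
2. reduce the feedback loop with forward (M1*M2) and return M3, giving the overall T(s)

Therefore the answer is (16*s^3 - 8*s^2 - 36*s + 18)/(8*s^5 - 40*s^4 + 10*s^3 + 76*s^2 - 18*s - 17).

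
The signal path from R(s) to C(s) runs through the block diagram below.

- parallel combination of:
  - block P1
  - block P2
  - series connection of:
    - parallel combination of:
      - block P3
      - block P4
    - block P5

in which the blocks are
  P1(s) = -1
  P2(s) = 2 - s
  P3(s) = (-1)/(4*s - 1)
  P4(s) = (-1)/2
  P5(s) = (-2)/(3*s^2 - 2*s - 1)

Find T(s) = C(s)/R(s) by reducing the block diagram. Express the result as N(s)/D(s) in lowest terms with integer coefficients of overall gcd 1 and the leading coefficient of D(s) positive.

Step 1. combine P3, P4 in parallel; result (-4*s - 1)/(8*s - 2)
Step 2. reduce the series chain (P3+P4), P5; result (4*s + 1)/(12*s^3 - 11*s^2 - 2*s + 1)
Step 3. add P1, P2, ((P3+P4)*P5) (parallel) - this is the overall T(s), already in the required normalized form

Hence the answer: (-12*s^4 + 23*s^3 - 9*s^2 + s + 2)/(12*s^3 - 11*s^2 - 2*s + 1)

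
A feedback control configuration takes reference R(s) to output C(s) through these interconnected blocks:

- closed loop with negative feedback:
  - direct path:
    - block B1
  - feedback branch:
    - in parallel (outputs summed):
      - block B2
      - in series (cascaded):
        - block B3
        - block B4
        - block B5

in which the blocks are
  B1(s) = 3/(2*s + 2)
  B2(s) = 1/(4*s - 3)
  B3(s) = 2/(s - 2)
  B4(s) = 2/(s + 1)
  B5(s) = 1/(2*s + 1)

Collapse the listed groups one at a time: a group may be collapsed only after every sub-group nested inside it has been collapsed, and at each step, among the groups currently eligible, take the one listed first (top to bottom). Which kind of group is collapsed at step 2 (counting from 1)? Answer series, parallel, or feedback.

Reducing step by step:

1. cascade B3, B4, B5
2. add B2, (B3*B4*B5) (parallel)
3. reduce the feedback loop with forward B1 and return (B2+(B3*B4*B5))
So the answer for step 2 is parallel.

Answer: parallel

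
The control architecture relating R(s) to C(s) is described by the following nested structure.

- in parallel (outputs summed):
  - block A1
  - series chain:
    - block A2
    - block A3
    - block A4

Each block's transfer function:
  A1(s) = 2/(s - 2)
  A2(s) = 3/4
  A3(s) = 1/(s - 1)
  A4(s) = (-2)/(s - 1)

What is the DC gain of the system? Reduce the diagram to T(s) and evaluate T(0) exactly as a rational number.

Step 1: cascade A2, A3, A4: (-3)/(2*s^2 - 4*s + 2)
Step 2: combine A1, (A2*A3*A4) in parallel: (4*s^2 - 11*s + 10)/(2*s^3 - 8*s^2 + 10*s - 4)
Evaluating the step-2 result (the overall T(s)) at s = 0 gives T(0) = 10/(-4) = -5/2.

Therefore the answer is -5/2.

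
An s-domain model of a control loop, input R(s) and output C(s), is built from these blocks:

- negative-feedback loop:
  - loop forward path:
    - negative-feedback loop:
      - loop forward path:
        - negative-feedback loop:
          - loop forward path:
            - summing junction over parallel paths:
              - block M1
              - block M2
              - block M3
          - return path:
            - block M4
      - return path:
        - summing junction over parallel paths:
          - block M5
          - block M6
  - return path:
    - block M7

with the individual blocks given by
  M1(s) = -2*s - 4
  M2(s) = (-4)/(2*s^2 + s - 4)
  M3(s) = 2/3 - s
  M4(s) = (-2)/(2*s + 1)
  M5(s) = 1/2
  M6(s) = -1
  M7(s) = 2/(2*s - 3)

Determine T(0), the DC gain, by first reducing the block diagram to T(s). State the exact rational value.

First reduce the diagram to T(s).

(1) reduce the parallel group M1, M2, M3: (-18*s^3 - 29*s^2 + 26*s + 28)/(6*s^2 + 3*s - 12)
(2) close the feedback loop around (M1+M2+M3), M4: (-36*s^4 - 76*s^3 + 23*s^2 + 82*s + 28)/(48*s^3 + 70*s^2 - 73*s - 68)
(3) reduce the parallel group M5, M6: (-1)/2
(4) feedback reduction of [(M1+M2+M3)/(1+(M1+M2+M3)*M4)], (M5+M6): (-72*s^4 - 152*s^3 + 46*s^2 + 164*s + 56)/(36*s^4 + 172*s^3 + 117*s^2 - 228*s - 164)
(5) feedback reduction of [[(M1+M2+M3)/(1+(M1+M2+M3)*M4)]/(1+[(M1+M2+M3)/(1+(M1+M2+M3)*M4)]*(M5+M6))], M7: (-144*s^5 - 88*s^4 + 548*s^3 + 190*s^2 - 380*s - 168)/(72*s^5 + 92*s^4 - 586*s^3 - 715*s^2 + 684*s + 604)
The step-5 result is T(s). Setting s = 0: T(0) = -168/604 = -42/151.

Answer: -42/151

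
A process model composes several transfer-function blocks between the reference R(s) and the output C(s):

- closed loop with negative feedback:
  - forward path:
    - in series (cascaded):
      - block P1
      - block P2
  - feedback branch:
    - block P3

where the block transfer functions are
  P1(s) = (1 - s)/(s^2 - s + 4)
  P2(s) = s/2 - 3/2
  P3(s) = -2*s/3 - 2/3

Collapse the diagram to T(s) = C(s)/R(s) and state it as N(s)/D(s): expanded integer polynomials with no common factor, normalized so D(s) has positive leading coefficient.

Step 1: combine P1, P2 in series, giving (-s^2 + 4*s - 3)/(2*s^2 - 2*s + 8)
Step 2: reduce the feedback loop with forward (P1*P2) and return P3, which is the overall transfer function T(s) = C(s)/R(s) in lowest terms

Therefore the answer is (-3*s^2 + 12*s - 9)/(2*s^3 - 8*s + 30).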